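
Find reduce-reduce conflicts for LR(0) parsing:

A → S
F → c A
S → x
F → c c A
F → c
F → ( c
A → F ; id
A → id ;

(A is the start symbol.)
A reduce-reduce conflict occurs when an LR(0) state has two complete items [A → α .] and [B → β .] — both call for a reduction, and with no lookahead the parser cannot choose between them.

Augment with A' → A and build the canonical LR(0) collection (I0 = CLOSURE({[A' → . A]}), then GOTO on every symbol after a dot until no new states appear). It has 15 states:
  I0: { [A → . F ; id], [A → . S], [A → . id ;], [A' → . A], [F → . ( c], [F → . c A], [F → . c c A], [F → . c], [S → . x] }  — shift
  I1: { [F → ( . c] }  — shift
  I2: { [A' → A .] }  — accept
  I3: { [A → F . ; id] }  — shift
  I4: { [A → S .] }  — reduce
  I5: { [A → . F ; id], [A → . S], [A → . id ;], [F → . ( c], [F → . c A], [F → . c c A], [F → . c], [F → c . A], [F → c . c A], [F → c .], [S → . x] }  — shift, reduce
  I6: { [A → id . ;] }  — shift
  I7: { [S → x .] }  — reduce
  I8: { [A → id ; .] }  — reduce
  I9: { [F → c A .] }  — reduce
  I10: { [A → . F ; id], [A → . S], [A → . id ;], [F → . ( c], [F → . c A], [F → . c c A], [F → . c], [F → c . A], [F → c . c A], [F → c .], [F → c c . A], [S → . x] }  — shift, reduce
  I11: { [F → c A .], [F → c c A .] }  — 2 reduces
  I12: { [A → F ; . id] }  — shift
  I13: { [A → F ; id .] }  — reduce
  I14: { [F → ( c .] }  — reduce

I11 contains complete items [F → c A .], [F → c c A .] — reduce-reduce conflict.

Answer: Yes — I11: [F → c A .] vs [F → c c A .]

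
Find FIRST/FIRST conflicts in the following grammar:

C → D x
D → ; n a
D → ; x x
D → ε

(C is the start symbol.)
A FIRST/FIRST conflict occurs when two productions N → α and N → β for the same non-terminal have FIRST(α) ∩ FIRST(β) ≠ ∅ (with ε ∈ FIRST of a nullable right-hand side, so two nullable alternatives also conflict).

Productions for D:
  D → ; n a: FIRST = { ';' }
  D → ; x x: FIRST = { ';' }
  D → ε: FIRST = { ε }
C has only one production, so no FIRST/FIRST conflict is possible there.

Conflict for D: D → ; n a and D → ; x x
  Overlap: { ';' }

Answer: Yes. D → ';' n a / D → ';' x x on { ';' }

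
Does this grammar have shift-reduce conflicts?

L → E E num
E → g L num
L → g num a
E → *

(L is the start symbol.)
A shift-reduce conflict occurs when an LR(0) state has both:
  - a complete (reduce) item [A → α .] (dot at the end), and
  - a shift item [B → β . c γ] (dot before a terminal).

Augment with L' → L and build the canonical LR(0) collection (I0 = CLOSURE({[L' → . L]}), then GOTO on every symbol after a dot until no new states appear). It has 12 states:
  I0: { [E → . *], [E → . g L num], [L → . E E num], [L → . g num a], [L' → . L] }  — shift
  I1: { [E → * .] }  — reduce
  I2: { [E → . *], [E → . g L num], [L → E . E num] }  — shift
  I3: { [L' → L .] }  — accept
  I4: { [E → . *], [E → . g L num], [E → g . L num], [L → . E E num], [L → . g num a], [L → g . num a] }  — shift
  I5: { [E → g L . num] }  — shift
  I6: { [L → g num . a] }  — shift
  I7: { [L → g num a .] }  — reduce
  I8: { [E → g L num .] }  — reduce
  I9: { [L → E E . num] }  — shift
  I10: { [E → . *], [E → . g L num], [E → g . L num], [L → . E E num], [L → . g num a] }  — shift
  I11: { [L → E E num .] }  — reduce

No state contains both a complete item and a shift item.

Answer: No shift-reduce conflicts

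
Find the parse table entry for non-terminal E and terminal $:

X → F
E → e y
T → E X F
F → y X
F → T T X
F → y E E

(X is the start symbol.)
Empty (error entry)

To find M[E, $], we find productions for E where $ is in the predict set (PREDICT(N → α) = (FIRST(α) \ {ε}) ∪ (FOLLOW(N) if α ⇒* ε)).

E → e y: PREDICT = { 'e' }

M[E, $] is empty (no production applies)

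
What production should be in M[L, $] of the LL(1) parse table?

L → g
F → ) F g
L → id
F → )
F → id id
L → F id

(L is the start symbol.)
Empty (error entry)

To find M[L, $], we find productions for L where $ is in the predict set (PREDICT(N → α) = (FIRST(α) \ {ε}) ∪ (FOLLOW(N) if α ⇒* ε)).

Relevant sets:
  FIRST(F) = { ')', 'id' }

L → g: PREDICT = { 'g' }
L → id: PREDICT = { 'id' }
L → F id: PREDICT = { ')', 'id' }

M[L, $] is empty (no production applies)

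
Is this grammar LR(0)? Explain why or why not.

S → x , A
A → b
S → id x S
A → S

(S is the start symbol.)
Augment with S' → S and build the canonical LR(0) collection (I0 = CLOSURE({[S' → . S]}), then GOTO on every symbol after a dot until no new states appear). It has 10 states:
  I0: { [S → . id x S], [S → . x , A], [S' → . S] }  — shift
  I1: { [S' → S .] }  — accept
  I2: { [S → id . x S] }  — shift
  I3: { [S → x . , A] }  — shift
  I4: { [A → . S], [A → . b], [S → . id x S], [S → . x , A], [S → x , . A] }  — shift
  I5: { [S → x , A .] }  — reduce
  I6: { [A → S .] }  — reduce
  I7: { [A → b .] }  — reduce
  I8: { [S → . id x S], [S → . x , A], [S → id x . S] }  — shift
  I9: { [S → id x S .] }  — reduce

Every state is either a pure shift/goto state or contains exactly one complete item and nothing to shift — no conflicts. The grammar is LR(0).

Answer: Yes, the grammar is LR(0)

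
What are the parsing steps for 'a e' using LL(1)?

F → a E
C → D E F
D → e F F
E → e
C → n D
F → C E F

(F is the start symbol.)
Stack is shown with the top on the left.

Stack  Input  Action
--------------------
F $    a e $  output F → a E
a E $  a e $  match 'a'
E $    e $    output E → e
e $    e $    match 'e'
$      $      accept

The string is accepted.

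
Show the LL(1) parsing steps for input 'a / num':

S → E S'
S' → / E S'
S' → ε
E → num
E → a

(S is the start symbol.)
LL(1) parsing maintains a stack (initially the start symbol over $) and the input. At each step: if the stack top is a terminal, match it against the current input token; if it is a non-terminal N, replace it with the RHS of M[N, lookahead] (the unique production whose predict set contains the lookahead).

Stack is shown with the top on the left.

Stack     Input      Action
---------------------------
S $       a / num $  output S → E S'
E S' $    a / num $  output E → a
a S' $    a / num $  match 'a'
S' $      / num $    output S' → / E S'
/ E S' $  / num $    match '/'
E S' $    num $      output E → num
num S' $  num $      match 'num'
S' $      $          output S' → ε
$         $          accept

The string is accepted.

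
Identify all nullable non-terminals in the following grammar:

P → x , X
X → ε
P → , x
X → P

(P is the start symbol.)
A non-terminal is nullable if it can derive ε (the empty string): either it has an ε-production, or it has a production whose right-hand side consists entirely of nullable non-terminals.

ε-productions: X → ε
So X is immediately nullable.
No further non-terminal can be added: every production for the remaining non-terminals contains a terminal or a non-nullable non-terminal.
Nullable = { 'X' }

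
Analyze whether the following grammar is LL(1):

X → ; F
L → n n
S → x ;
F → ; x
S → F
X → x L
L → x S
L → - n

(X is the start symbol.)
Yes, the grammar is LL(1).

Relevant sets:
  FIRST(F) = { ';' }

For X:
  PREDICT(X → ';' F) = { ';' }
  PREDICT(X → x L) = { 'x' }
For L:
  PREDICT(L → n n) = { 'n' }
  PREDICT(L → x S) = { 'x' }
  PREDICT(L → '-' n) = { '-' }
For S:
  PREDICT(S → x ';') = { 'x' }
  PREDICT(S → F) = { ';' }
F has a single production, so nothing to check there.

All predict sets are disjoint. The grammar IS LL(1).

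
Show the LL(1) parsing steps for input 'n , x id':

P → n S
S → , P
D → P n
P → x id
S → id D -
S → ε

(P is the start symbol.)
LL(1) parsing maintains a stack (initially the start symbol over $) and the input. At each step: if the stack top is a terminal, match it against the current input token; if it is a non-terminal N, replace it with the RHS of M[N, lookahead] (the unique production whose predict set contains the lookahead).

Stack is shown with the top on the left.

Stack   Input       Action
--------------------------
P $     n , x id $  output P → n S
n S $   n , x id $  match 'n'
S $     , x id $    output S → , P
, P $   , x id $    match ','
P $     x id $      output P → x id
x id $  x id $      match 'x'
id $    id $        match 'id'
$       $           accept

The string is accepted.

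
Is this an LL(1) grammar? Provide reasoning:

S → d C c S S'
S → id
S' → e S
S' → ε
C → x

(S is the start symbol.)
No. Predict set conflict for S': { 'e' }

A grammar is LL(1) if for each non-terminal N with multiple productions, the predict sets of those productions are pairwise disjoint, where PREDICT(N → α) = (FIRST(α) \ {ε}) ∪ (FOLLOW(N) if α ⇒* ε).

Relevant sets:
  FOLLOW(S') = { $, 'e' }

For S:
  PREDICT(S → d C c S S') = { 'd' }
  PREDICT(S → id) = { 'id' }
For S':
  PREDICT(S' → e S) = { 'e' }
  PREDICT(S' → ε) = { $, 'e' }
C has a single production, so nothing to check there.

Conflict found: Predict set conflict for S': { 'e' }
The grammar is NOT LL(1).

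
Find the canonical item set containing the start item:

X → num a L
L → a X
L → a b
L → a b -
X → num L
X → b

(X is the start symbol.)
First, augment the grammar with X' → X
I₀ = CLOSURE({ [X' → . X] }):
  [X' → . X] has the dot before X: add [X → . num a L], [X → . num L], [X → . b]
No further items can be added.

I₀ = { [X → . b], [X → . num L], [X → . num a L], [X' → . X] }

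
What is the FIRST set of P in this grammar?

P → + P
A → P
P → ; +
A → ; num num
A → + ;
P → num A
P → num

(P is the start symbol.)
{ '+', ';', 'num' }

To compute FIRST(P), examine every production with P on the left-hand side, reading each right-hand side left to right until a non-nullable symbol is reached.

From P → + P:
  - '+' is a terminal: add '+' and stop
From P → ; +:
  - ';' is a terminal: add ';' and stop
From P → num A:
  - num is a terminal: add 'num' and stop
From P → num:
  - num is a terminal: add 'num' and stop

Collecting: FIRST(P) = { '+', ';', 'num' }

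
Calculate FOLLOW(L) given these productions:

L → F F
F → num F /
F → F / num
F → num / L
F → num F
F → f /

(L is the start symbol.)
{ $, '/', 'f', 'num' }

L is the start symbol, so $ ∈ FOLLOW(L).
In F → num / L: L is at the end, add FOLLOW(F)

The FOLLOW sets referred to above (computed the same way, to a fixed point):
  FOLLOW(F) = { $, '/', 'f', 'num' }

Taking the union: FOLLOW(L) = { $, '/', 'f', 'num' }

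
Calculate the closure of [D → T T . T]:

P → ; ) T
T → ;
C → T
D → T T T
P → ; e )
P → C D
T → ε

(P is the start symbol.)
{ [D → T T . T], [T → . ;], [T → .] }

To compute CLOSURE, for each item [A → α.Bβ] where B is a non-terminal, add [B → .γ] for all productions B → γ; repeat for the newly added items until nothing changes.

Start with: [D → T T . T]
  [D → T T . T] has the dot before T: add [T → . ;], [T → .]
No further items can be added.

CLOSURE = { [D → T T . T], [T → . ;], [T → .] }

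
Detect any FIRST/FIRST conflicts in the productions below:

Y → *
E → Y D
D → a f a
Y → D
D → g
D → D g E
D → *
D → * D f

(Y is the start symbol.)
A FIRST/FIRST conflict occurs when two productions N → α and N → β for the same non-terminal have FIRST(α) ∩ FIRST(β) ≠ ∅ (with ε ∈ FIRST of a nullable right-hand side, so two nullable alternatives also conflict).

FIRST sets of the non-terminals at (or reachable through a nullable prefix from) the front of some alternative:
  FIRST(D) = { '*', 'a', 'g' }

Productions for Y:
  Y → *: FIRST = { '*' }
  Y → D: FIRST = { '*', 'a', 'g' }
Productions for D:
  D → a f a: FIRST = { 'a' }
  D → g: FIRST = { 'g' }
  D → D g E: FIRST = { '*', 'a', 'g' }
  D → *: FIRST = { '*' }
  D → * D f: FIRST = { '*' }
E has only one production, so no FIRST/FIRST conflict is possible there.

Conflict for Y: Y → * and Y → D
  Overlap: { '*' }
Conflict for D: D → a f a and D → D g E
  Overlap: { 'a' }
Conflict for D: D → g and D → D g E
  Overlap: { 'g' }
Conflict for D: D → D g E and D → *
  Overlap: { '*' }
Conflict for D: D → D g E and D → * D f
  Overlap: { '*' }
Conflict for D: D → * and D → * D f
  Overlap: { '*' }

Answer: Yes. Y → '*' / Y → D on { '*' }; D → a f a / D → D g E on { 'a' }; D → g / D → D g E on { 'g' }; D → D g E / D → '*' on { '*' }; D → D g E / D → '*' D f on { '*' }; D → '*' / D → '*' D f on { '*' }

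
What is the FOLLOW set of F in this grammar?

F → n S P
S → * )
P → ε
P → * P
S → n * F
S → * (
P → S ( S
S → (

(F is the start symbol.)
{ $, '(', '*', 'n' }

To compute FOLLOW(F), find every occurrence of F on a right-hand side N → α F β: add FIRST(β) \ {ε}, and if β is empty or nullable also add FOLLOW(N). Iterate to a fixed point.

F is the start symbol, so $ ∈ FOLLOW(F).
In S → n * F: F is at the end, add FOLLOW(S)

The FOLLOW sets referred to above (computed the same way, to a fixed point):
  FOLLOW(S) = { $, '(', '*', 'n' }

Taking the union: FOLLOW(F) = { $, '(', '*', 'n' }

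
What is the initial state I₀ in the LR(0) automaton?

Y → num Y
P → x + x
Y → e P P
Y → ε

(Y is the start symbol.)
First, augment the grammar with Y' → Y
I₀ = CLOSURE({ [Y' → . Y] }):
  [Y' → . Y] has the dot before Y: add [Y → . num Y], [Y → . e P P], [Y → .]
No further items can be added.

I₀ = { [Y → . e P P], [Y → . num Y], [Y → .], [Y' → . Y] }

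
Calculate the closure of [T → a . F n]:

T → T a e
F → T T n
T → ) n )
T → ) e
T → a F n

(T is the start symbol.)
To compute CLOSURE, for each item [A → α.Bβ] where B is a non-terminal, add [B → .γ] for all productions B → γ; repeat for the newly added items until nothing changes.

Start with: [T → a . F n]
  [T → a . F n] has the dot before F: add [F → . T T n]
  [F → . T T n] has the dot before T: add [T → . T a e], [T → . ) n )], [T → . ) e], [T → . a F n]
No further items can be added.

CLOSURE = { [F → . T T n], [T → . ) e], [T → . ) n )], [T → . T a e], [T → . a F n], [T → a . F n] }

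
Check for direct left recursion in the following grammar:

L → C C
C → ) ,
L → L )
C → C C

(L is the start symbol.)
Yes, L, C are left-recursive

Direct left recursion occurs when N → N α for some non-terminal N (the right-hand side begins with the left-hand side itself).

L → C C: starts with C
C → ) ,: starts with ')'
L → L ): LEFT RECURSIVE (starts with L)
C → C C: LEFT RECURSIVE (starts with C)

The grammar has direct left recursion on: L, C.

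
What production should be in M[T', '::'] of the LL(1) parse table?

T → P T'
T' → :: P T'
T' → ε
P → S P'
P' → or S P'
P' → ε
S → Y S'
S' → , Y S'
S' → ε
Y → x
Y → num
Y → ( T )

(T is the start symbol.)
T' → :: P T'

To find M[T', '::'], we find productions for T' where '::' is in the predict set (PREDICT(N → α) = (FIRST(α) \ {ε}) ∪ (FOLLOW(N) if α ⇒* ε)).

Relevant sets:
  FOLLOW(T') = { $, ')' }

T' → :: P T': PREDICT = { '::' }
  '::' is in predict set, so this production goes in M[T', '::']
T' → ε: PREDICT = { $, ')' }

M[T', '::'] = T' → :: P T'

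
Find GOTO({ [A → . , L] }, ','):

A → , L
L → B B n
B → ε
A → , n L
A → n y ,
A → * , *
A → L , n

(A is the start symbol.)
{ [A → , . L], [B → .], [L → . B B n] }

GOTO(I, ',') = CLOSURE({ [A → αX.β] : [A → α.Xβ] ∈ I, X = ',' })

Items with dot before ',', with the dot advanced:
  [A → . , L] → [A → , . L]
Closure of the advanced items:
  [A → , . L] has the dot before L: add [L → . B B n]
  [L → . B B n] has the dot before B: add [B → .]

GOTO = { [A → , . L], [B → .], [L → . B B n] }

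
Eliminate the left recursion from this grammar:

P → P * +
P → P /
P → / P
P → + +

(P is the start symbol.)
P is directly left-recursive. The standard transformation for
  A → A α₁ | ... | A α_m | β₁ | ... | β_n
is
  A  → β₁ A' | ... | β_n A'
  A' → α₁ A' | ... | α_m A' | ε

P → / P becomes P → / P P'
P → + + becomes P → + + P'
P → P * + becomes P' → * + P'
P → P / becomes P' → / P'
Add P' → ε

Resulting grammar:
P → / P P'
P → + + P'
P' → * + P'
P' → / P'
P' → ε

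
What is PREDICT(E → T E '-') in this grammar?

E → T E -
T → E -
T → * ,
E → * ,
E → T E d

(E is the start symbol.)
PREDICT(E → T E '-') = (FIRST(RHS) \ {ε}) ∪ (FOLLOW(E) if ε ∈ FIRST(RHS), i.e. RHS ⇒* ε)
FIRST(T) = { '*' }
FIRST(T E '-') = { '*' }
ε ∉ FIRST(T E '-'), so FOLLOW(E) is not added.
PREDICT(E → T E '-') = { '*' }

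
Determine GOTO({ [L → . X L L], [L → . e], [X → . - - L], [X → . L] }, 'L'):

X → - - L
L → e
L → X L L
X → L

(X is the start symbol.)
{ [X → L .] }

GOTO(I, 'L') = CLOSURE({ [A → αX.β] : [A → α.Xβ] ∈ I, X = 'L' })

Items with dot before 'L', with the dot advanced:
  [X → . L] → [X → L .]
Closure adds nothing (no advanced item has the dot before a non-terminal).

GOTO = { [X → L .] }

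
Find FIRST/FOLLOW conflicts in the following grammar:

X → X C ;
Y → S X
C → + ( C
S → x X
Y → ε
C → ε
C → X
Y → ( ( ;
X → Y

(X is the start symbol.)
A FIRST/FOLLOW conflict occurs when a non-terminal N has a nullable alternative N → β (β ⇒* ε) and another alternative N → α with FIRST(α) ∩ FOLLOW(N) ≠ ∅: on such a lookahead the parser cannot decide between expanding α and letting N vanish via β.

Nullable non-terminals: C, X, Y.
FIRST sets used below: FIRST(X) = { '(', '+', ';', 'x', ε }, FIRST(C) = { '(', '+', ';', 'x', ε }, FIRST(Y) = { '(', 'x', ε }, FIRST(S) = { 'x' }

C: nullable alternative(s) C → ε, C → X; FOLLOW(C) = { ';' }
  C → + ( C: FIRST \ {ε} = { '+' } — disjoint from FOLLOW(C)
  C → ε: FIRST \ {ε} = { } — disjoint from FOLLOW(C)
  C → X: FIRST \ {ε} = { '(', '+', ';', 'x' } — overlaps FOLLOW(C) on { ';' }: CONFLICT

X: nullable alternative(s) X → Y; FOLLOW(X) = { $, '(', '+', ';', 'x' }
  X → X C ;: FIRST \ {ε} = { '(', '+', ';', 'x' } — overlaps FOLLOW(X) on { '(', '+', ';', 'x' }: CONFLICT
  X → Y: FIRST \ {ε} = { '(', 'x' } — this is the only nullable alternative, skip

Y: nullable alternative(s) Y → ε; FOLLOW(Y) = { $, '(', '+', ';', 'x' }
  Y → S X: FIRST \ {ε} = { 'x' } — overlaps FOLLOW(Y) on { 'x' }: CONFLICT
  Y → ε: FIRST \ {ε} = { } — this is the only nullable alternative, skip
  Y → ( ( ;: FIRST \ {ε} = { '(' } — overlaps FOLLOW(Y) on { '(' }: CONFLICT

S has no nullable alternative, so no FIRST/FOLLOW check is needed there.

So the grammar has 4 FIRST/FOLLOW conflicts (marked CONFLICT above).

Answer: Yes. X → X C ';' with FOLLOW(X) on { '(', '+', ';', 'x' }; Y → S X with FOLLOW(Y) on { 'x' }; Y → '(' '(' ';' with FOLLOW(Y) on { '(' }; C → X with FOLLOW(C) on { ';' }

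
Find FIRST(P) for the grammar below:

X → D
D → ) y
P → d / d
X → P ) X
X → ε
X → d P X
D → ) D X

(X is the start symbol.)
{ 'd' }

From P → d / d:
  - d is a terminal: add 'd' and stop

Collecting: FIRST(P) = { 'd' }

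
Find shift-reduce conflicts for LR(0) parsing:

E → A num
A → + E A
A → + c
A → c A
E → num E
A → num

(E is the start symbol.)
A shift-reduce conflict occurs when an LR(0) state has both:
  - a complete (reduce) item [A → α .] (dot at the end), and
  - a shift item [B → β . c γ] (dot before a terminal).

Augment with E' → E and build the canonical LR(0) collection (I0 = CLOSURE({[E' → . E]}), then GOTO on every symbol after a dot until no new states appear). It has 13 states:
  I0: { [A → . + E A], [A → . + c], [A → . c A], [A → . num], [E → . A num], [E → . num E], [E' → . E] }  — shift
  I1: { [A → + . E A], [A → + . c], [A → . + E A], [A → . + c], [A → . c A], [A → . num], [E → . A num], [E → . num E] }  — shift
  I2: { [E → A . num] }  — shift
  I3: { [E' → E .] }  — accept
  I4: { [A → . + E A], [A → . + c], [A → . c A], [A → . num], [A → c . A] }  — shift
  I5: { [A → . + E A], [A → . + c], [A → . c A], [A → . num], [A → num .], [E → . A num], [E → . num E], [E → num . E] }  — shift, reduce
  I6: { [E → num E .] }  — reduce
  I7: { [A → c A .] }  — reduce
  I8: { [A → num .] }  — reduce
  I9: { [E → A num .] }  — reduce
  I10: { [A → + E . A], [A → . + E A], [A → . + c], [A → . c A], [A → . num] }  — shift
  I11: { [A → + c .], [A → . + E A], [A → . + c], [A → . c A], [A → . num], [A → c . A] }  — shift, reduce
  I12: { [A → + E A .] }  — reduce

I5 contains reduce item [A → num .] and shift items [A → . + E A], [A → . + c], [A → . c A], [A → . num], [E → . num E] — shift-reduce conflict.
I11 contains reduce item [A → + c .] and shift items [A → . + E A], [A → . + c], [A → . c A], [A → . num] — shift-reduce conflict.

Answer: Yes — I5: [A → num .] vs [A → . + E A]; I11: [A → + c .] vs [A → . + E A]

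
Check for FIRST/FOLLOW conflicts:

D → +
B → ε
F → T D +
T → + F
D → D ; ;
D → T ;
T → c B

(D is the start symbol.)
No FIRST/FOLLOW conflicts.

A FIRST/FOLLOW conflict occurs when a non-terminal N has a nullable alternative N → β (β ⇒* ε) and another alternative N → α with FIRST(α) ∩ FOLLOW(N) ≠ ∅: on such a lookahead the parser cannot decide between expanding α and letting N vanish via β.

Nullable non-terminals: B.
B has a nullable alternative but only one production, so nothing to check.

D, F, T have no nullable alternative, so no FIRST/FOLLOW check is needed there.

No FIRST/FOLLOW conflicts found.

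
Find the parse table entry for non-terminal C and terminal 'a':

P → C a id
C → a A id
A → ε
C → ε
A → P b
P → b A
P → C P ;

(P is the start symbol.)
To find M[C, 'a'], we find productions for C where 'a' is in the predict set (PREDICT(N → α) = (FIRST(α) \ {ε}) ∪ (FOLLOW(N) if α ⇒* ε)).

Relevant sets:
  FOLLOW(C) = { 'a', 'b' }

C → a A id: PREDICT = { 'a' }
  'a' is in predict set, so this production goes in M[C, 'a']
C → ε: PREDICT = { 'a', 'b' }
  'a' is in predict set, so this production goes in M[C, 'a']

M[C, 'a'] = C → a A id, C → ε  (a multiply-defined cell — the grammar is not LL(1))

Answer: C → a A id, C → ε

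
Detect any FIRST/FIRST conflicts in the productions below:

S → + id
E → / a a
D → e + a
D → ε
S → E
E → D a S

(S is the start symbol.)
No FIRST/FIRST conflicts.

A FIRST/FIRST conflict occurs when two productions N → α and N → β for the same non-terminal have FIRST(α) ∩ FIRST(β) ≠ ∅ (with ε ∈ FIRST of a nullable right-hand side, so two nullable alternatives also conflict).

FIRST sets of the non-terminals at (or reachable through a nullable prefix from) the front of some alternative:
  FIRST(E) = { '/', 'a', 'e' }
  FIRST(D) = { 'e', ε }

Productions for S:
  S → + id: FIRST = { '+' }
  S → E: FIRST = { '/', 'a', 'e' }
Productions for E:
  E → / a a: FIRST = { '/' }
  E → D a S: FIRST = { 'a', 'e' }
Productions for D:
  D → e + a: FIRST = { 'e' }
  D → ε: FIRST = { ε }

All alternatives of each non-terminal have pairwise disjoint FIRST sets.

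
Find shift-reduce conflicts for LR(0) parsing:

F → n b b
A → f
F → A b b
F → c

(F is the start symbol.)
A shift-reduce conflict occurs when an LR(0) state has both:
  - a complete (reduce) item [A → α .] (dot at the end), and
  - a shift item [B → β . c γ] (dot before a terminal).

Augment with F' → F and build the canonical LR(0) collection (I0 = CLOSURE({[F' → . F]}), then GOTO on every symbol after a dot until no new states appear). It has 10 states:
  I0: { [A → . f], [F → . A b b], [F → . c], [F → . n b b], [F' → . F] }  — shift
  I1: { [F → A . b b] }  — shift
  I2: { [F' → F .] }  — accept
  I3: { [F → c .] }  — reduce
  I4: { [A → f .] }  — reduce
  I5: { [F → n . b b] }  — shift
  I6: { [F → n b . b] }  — shift
  I7: { [F → n b b .] }  — reduce
  I8: { [F → A b . b] }  — shift
  I9: { [F → A b b .] }  — reduce

No state contains both a complete item and a shift item.

Answer: No shift-reduce conflicts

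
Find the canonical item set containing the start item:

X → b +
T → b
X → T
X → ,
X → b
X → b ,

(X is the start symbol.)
{ [T → . b], [X → . ,], [X → . T], [X → . b +], [X → . b ,], [X → . b], [X' → . X] }

First, augment the grammar with X' → X
I₀ = CLOSURE({ [X' → . X] }):
  [X' → . X] has the dot before X: add [X → . b +], [X → . T], [X → . ,], [X → . b], [X → . b ,]
  [X → . T] has the dot before T: add [T → . b]
No further items can be added.

I₀ = { [T → . b], [X → . ,], [X → . T], [X → . b +], [X → . b ,], [X → . b], [X' → . X] }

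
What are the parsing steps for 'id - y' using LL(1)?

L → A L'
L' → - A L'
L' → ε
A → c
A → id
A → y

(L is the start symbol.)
Stack is shown with the top on the left.

Stack     Input     Action
--------------------------
L $       id - y $  output L → A L'
A L' $    id - y $  output A → id
id L' $   id - y $  match 'id'
L' $      - y $     output L' → - A L'
- A L' $  - y $     match '-'
A L' $    y $       output A → y
y L' $    y $       match 'y'
L' $      $         output L' → ε
$         $         accept

The string is accepted.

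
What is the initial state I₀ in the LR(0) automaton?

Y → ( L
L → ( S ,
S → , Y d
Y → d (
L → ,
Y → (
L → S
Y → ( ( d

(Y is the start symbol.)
{ [Y → . ( ( d], [Y → . ( L], [Y → . (], [Y → . d (], [Y' → . Y] }

First, augment the grammar with Y' → Y
I₀ = CLOSURE({ [Y' → . Y] }):
  [Y' → . Y] has the dot before Y: add [Y → . ( L], [Y → . d (], [Y → . (], [Y → . ( ( d]
No further items can be added.

I₀ = { [Y → . ( ( d], [Y → . ( L], [Y → . (], [Y → . d (], [Y' → . Y] }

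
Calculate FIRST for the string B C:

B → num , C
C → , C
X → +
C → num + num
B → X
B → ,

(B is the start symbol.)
{ '+', ',', 'num' }

FIRST sets of the non-terminals involved (from the grammar, by fixed-point iteration):
  FIRST(B) = { '+', ',', 'num' }

To compute FIRST(B C), process the symbols left to right:
Symbol B is a non-terminal. Add FIRST(B) \ {ε} = { '+', ',', 'num' }
B is not nullable (ε ∉ FIRST(B)), so stop here.
FIRST(B C) = { '+', ',', 'num' }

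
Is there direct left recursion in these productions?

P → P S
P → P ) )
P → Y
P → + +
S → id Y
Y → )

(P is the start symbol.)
Direct left recursion occurs when N → N α for some non-terminal N (the right-hand side begins with the left-hand side itself).

P → P S: LEFT RECURSIVE (starts with P)
P → P ) ): LEFT RECURSIVE (starts with P)
P → Y: starts with Y
P → + +: starts with '+'
S → id Y: starts with id
Y → ): starts with ')'

The grammar has direct left recursion on: P.

Answer: Yes, P is left-recursive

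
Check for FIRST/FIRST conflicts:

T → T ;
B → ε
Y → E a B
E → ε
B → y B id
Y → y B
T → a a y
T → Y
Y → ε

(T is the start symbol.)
Yes. T → T ';' / T → a a y on { 'a' }; T → T ';' / T → Y on { 'a', 'y' }; T → a a y / T → Y on { 'a' }

FIRST sets of the non-terminals at (or reachable through a nullable prefix from) the front of some alternative:
  FIRST(T) = { ';', 'a', 'y', ε }
  FIRST(Y) = { 'a', 'y', ε }
  FIRST(E) = { ε }

Productions for T:
  T → T ;: FIRST = { ';', 'a', 'y' }
  T → a a y: FIRST = { 'a' }
  T → Y: FIRST = { 'a', 'y', ε }
Productions for B:
  B → ε: FIRST = { ε }
  B → y B id: FIRST = { 'y' }
Productions for Y:
  Y → E a B: FIRST = { 'a' }
  Y → y B: FIRST = { 'y' }
  Y → ε: FIRST = { ε }
E has only one production, so no FIRST/FIRST conflict is possible there.

Conflict for T: T → T ; and T → a a y
  Overlap: { 'a' }
Conflict for T: T → T ; and T → Y
  Overlap: { 'a', 'y' }
Conflict for T: T → a a y and T → Y
  Overlap: { 'a' }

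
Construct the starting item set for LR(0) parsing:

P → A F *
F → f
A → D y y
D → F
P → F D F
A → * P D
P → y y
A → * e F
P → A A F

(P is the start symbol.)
{ [A → . * P D], [A → . * e F], [A → . D y y], [D → . F], [F → . f], [P → . A A F], [P → . A F *], [P → . F D F], [P → . y y], [P' → . P] }

First, augment the grammar with P' → P
I₀ = CLOSURE({ [P' → . P] }):
  [P' → . P] has the dot before P: add [P → . A F *], [P → . F D F], [P → . y y], [P → . A A F]
  [P → . A F *] has the dot before A: add [A → . D y y], [A → . * P D], [A → . * e F]
  [P → . F D F] has the dot before F: add [F → . f]
  [A → . D y y] has the dot before D: add [D → . F]
No further items can be added.

I₀ = { [A → . * P D], [A → . * e F], [A → . D y y], [D → . F], [F → . f], [P → . A A F], [P → . A F *], [P → . F D F], [P → . y y], [P' → . P] }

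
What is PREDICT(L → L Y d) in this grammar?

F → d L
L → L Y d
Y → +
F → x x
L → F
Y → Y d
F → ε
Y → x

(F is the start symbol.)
PREDICT(L → L Y d) = (FIRST(RHS) \ {ε}) ∪ (FOLLOW(L) if ε ∈ FIRST(RHS), i.e. RHS ⇒* ε)
FIRST(L) = { '+', 'd', 'x', ε }
FIRST(Y) = { '+', 'x' }
FIRST(L Y d) = { '+', 'd', 'x' }
ε ∉ FIRST(L Y d), so FOLLOW(L) is not added.
PREDICT(L → L Y d) = { '+', 'd', 'x' }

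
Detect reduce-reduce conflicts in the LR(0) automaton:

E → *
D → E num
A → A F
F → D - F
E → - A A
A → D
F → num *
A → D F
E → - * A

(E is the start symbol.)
A reduce-reduce conflict occurs when an LR(0) state has two complete items [A → α .] and [B → β .] — both call for a reduction, and with no lookahead the parser cannot choose between them.

Augment with E' → E and build the canonical LR(0) collection (I0 = CLOSURE({[E' → . E]}), then GOTO on every symbol after a dot until no new states appear). It has 20 states:
  I0: { [E → . *], [E → . - * A], [E → . - A A], [E' → . E] }  — shift
  I1: { [E → * .] }  — reduce
  I2: { [A → . A F], [A → . D F], [A → . D], [D → . E num], [E → - . * A], [E → - . A A], [E → . *], [E → . - * A], [E → . - A A] }  — shift
  I3: { [E' → E .] }  — accept
  I4: { [A → . A F], [A → . D F], [A → . D], [D → . E num], [E → * .], [E → - * . A], [E → . *], [E → . - * A], [E → . - A A] }  — shift, reduce
  I5: { [A → . A F], [A → . D F], [A → . D], [A → A . F], [D → . E num], [E → - A . A], [E → . *], [E → . - * A], [E → . - A A], [F → . D - F], [F → . num *] }  — shift
  I6: { [A → D . F], [A → D .], [D → . E num], [E → . *], [E → . - * A], [E → . - A A], [F → . D - F], [F → . num *] }  — shift, reduce
  I7: { [D → E . num] }  — shift
  I8: { [D → E num .] }  — reduce
  I9: { [F → D . - F] }  — shift
  I10: { [A → D F .] }  — reduce
  I11: { [F → num . *] }  — shift
  I12: { [F → num * .] }  — reduce
  I13: { [D → . E num], [E → . *], [E → . - * A], [E → . - A A], [F → . D - F], [F → . num *], [F → D - . F] }  — shift
  I14: { [F → D - F .] }  — reduce
  I15: { [A → A . F], [D → . E num], [E → - A A .], [E → . *], [E → . - * A], [E → . - A A], [F → . D - F], [F → . num *] }  — shift, reduce
  I16: { [A → D . F], [A → D .], [D → . E num], [E → . *], [E → . - * A], [E → . - A A], [F → . D - F], [F → . num *], [F → D . - F] }  — shift, reduce
  I17: { [A → A F .] }  — reduce
  I18: { [A → . A F], [A → . D F], [A → . D], [D → . E num], [E → - . * A], [E → - . A A], [E → . *], [E → . - * A], [E → . - A A], [F → . D - F], [F → . num *], [F → D - . F] }  — shift
  I19: { [A → A . F], [D → . E num], [E → - * A .], [E → . *], [E → . - * A], [E → . - A A], [F → . D - F], [F → . num *] }  — shift, reduce

No state contains more than one complete item.

Answer: No reduce-reduce conflicts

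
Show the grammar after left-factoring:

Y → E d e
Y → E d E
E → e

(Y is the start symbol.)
Left-factoring transforms A → αβ₁ | αβ₂ into A → αA' and A' → β₁ | β₂
(α is the longest common prefix among the alternatives). Repeat until
no nonterminal has two alternatives with a common prefix.

Round 1: Y has alternatives sharing prefix 'E d'. Introduce Y': Y → E d Y'
  Add: Y' → e
  Add: Y' → E

No remaining common prefixes — done.

Resulting grammar:
Y → E d Y'
Y' → e
Y' → E
E → e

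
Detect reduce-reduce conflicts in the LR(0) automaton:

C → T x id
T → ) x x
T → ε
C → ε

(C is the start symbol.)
Augment with C' → C and build the canonical LR(0) collection (I0 = CLOSURE({[C' → . C]}), then GOTO on every symbol after a dot until no new states appear). It has 8 states:
  I0: { [C → . T x id], [C → .], [C' → . C], [T → . ) x x], [T → .] }  — shift, 2 reduces
  I1: { [T → ) . x x] }  — shift
  I2: { [C' → C .] }  — accept
  I3: { [C → T . x id] }  — shift
  I4: { [C → T x . id] }  — shift
  I5: { [C → T x id .] }  — reduce
  I6: { [T → ) x . x] }  — shift
  I7: { [T → ) x x .] }  — reduce

I0 contains complete items [C → .], [T → .] — reduce-reduce conflict.

Answer: Yes — I0: [C → .] vs [T → .]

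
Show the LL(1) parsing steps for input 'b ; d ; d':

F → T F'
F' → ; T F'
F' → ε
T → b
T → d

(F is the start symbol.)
LL(1) parsing maintains a stack (initially the start symbol over $) and the input. At each step: if the stack top is a terminal, match it against the current input token; if it is a non-terminal N, replace it with the RHS of M[N, lookahead] (the unique production whose predict set contains the lookahead).

Stack is shown with the top on the left.

Stack     Input        Action
-----------------------------
F $       b ; d ; d $  output F → T F'
T F' $    b ; d ; d $  output T → b
b F' $    b ; d ; d $  match 'b'
F' $      ; d ; d $    output F' → ; T F'
; T F' $  ; d ; d $    match ';'
T F' $    d ; d $      output T → d
d F' $    d ; d $      match 'd'
F' $      ; d $        output F' → ; T F'
; T F' $  ; d $        match ';'
T F' $    d $          output T → d
d F' $    d $          match 'd'
F' $      $            output F' → ε
$         $            accept

The string is accepted.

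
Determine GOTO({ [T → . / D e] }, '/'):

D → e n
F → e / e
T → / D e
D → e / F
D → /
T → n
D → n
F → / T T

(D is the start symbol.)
{ [D → . /], [D → . e / F], [D → . e n], [D → . n], [T → / . D e] }

GOTO(I, '/') = CLOSURE({ [A → αX.β] : [A → α.Xβ] ∈ I, X = '/' })

Items with dot before '/', with the dot advanced:
  [T → . / D e] → [T → / . D e]
Closure of the advanced items:
  [T → / . D e] has the dot before D: add [D → . e n], [D → . e / F], [D → . /], [D → . n]

GOTO = { [D → . /], [D → . e / F], [D → . e n], [D → . n], [T → / . D e] }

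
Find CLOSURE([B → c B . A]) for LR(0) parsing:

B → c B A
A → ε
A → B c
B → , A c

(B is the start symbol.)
To compute CLOSURE, for each item [A → α.Bβ] where B is a non-terminal, add [B → .γ] for all productions B → γ; repeat for the newly added items until nothing changes.

Start with: [B → c B . A]
  [B → c B . A] has the dot before A: add [A → .], [A → . B c]
  [A → . B c] has the dot before B: add [B → . c B A], [B → . , A c]
No further items can be added.

CLOSURE = { [A → . B c], [A → .], [B → . , A c], [B → . c B A], [B → c B . A] }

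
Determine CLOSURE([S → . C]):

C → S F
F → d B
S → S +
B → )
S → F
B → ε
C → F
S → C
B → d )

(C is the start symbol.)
To compute CLOSURE, for each item [A → α.Bβ] where B is a non-terminal, add [B → .γ] for all productions B → γ; repeat for the newly added items until nothing changes.

Start with: [S → . C]
  [S → . C] has the dot before C: add [C → . S F], [C → . F]
  [C → . S F] has the dot before S: add [S → . S +], [S → . F]
  [C → . F] has the dot before F: add [F → . d B]
No further items can be added.

CLOSURE = { [C → . F], [C → . S F], [F → . d B], [S → . C], [S → . F], [S → . S +] }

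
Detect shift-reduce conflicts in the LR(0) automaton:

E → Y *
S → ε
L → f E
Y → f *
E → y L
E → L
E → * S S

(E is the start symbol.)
A shift-reduce conflict occurs when an LR(0) state has both:
  - a complete (reduce) item [A → α .] (dot at the end), and
  - a shift item [B → β . c γ] (dot before a terminal).

Augment with E' → E and build the canonical LR(0) collection (I0 = CLOSURE({[E' → . E]}), then GOTO on every symbol after a dot until no new states appear). It has 14 states:
  I0: { [E → . * S S], [E → . L], [E → . Y *], [E → . y L], [E' → . E], [L → . f E], [Y → . f *] }  — shift
  I1: { [E → * . S S], [S → .] }  — reduce
  I2: { [E' → E .] }  — accept
  I3: { [E → L .] }  — reduce
  I4: { [E → Y . *] }  — shift
  I5: { [E → . * S S], [E → . L], [E → . Y *], [E → . y L], [L → . f E], [L → f . E], [Y → . f *], [Y → f . *] }  — shift
  I6: { [E → y . L], [L → . f E] }  — shift
  I7: { [E → y L .] }  — reduce
  I8: { [E → . * S S], [E → . L], [E → . Y *], [E → . y L], [L → . f E], [L → f . E], [Y → . f *] }  — shift
  I9: { [L → f E .] }  — reduce
  I10: { [E → * . S S], [S → .], [Y → f * .] }  — 2 reduces
  I11: { [E → * S . S], [S → .] }  — reduce
  I12: { [E → * S S .] }  — reduce
  I13: { [E → Y * .] }  — reduce

No state contains both a complete item and a shift item.

Answer: No shift-reduce conflicts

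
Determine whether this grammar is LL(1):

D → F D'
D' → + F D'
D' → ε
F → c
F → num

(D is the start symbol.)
Relevant sets:
  FOLLOW(D') = { $ }

For D':
  PREDICT(D' → '+' F D') = { '+' }
  PREDICT(D' → ε) = { $ }
For F:
  PREDICT(F → c) = { 'c' }
  PREDICT(F → num) = { 'num' }
D has a single production, so nothing to check there.

All predict sets are disjoint. The grammar IS LL(1).

Answer: Yes, the grammar is LL(1).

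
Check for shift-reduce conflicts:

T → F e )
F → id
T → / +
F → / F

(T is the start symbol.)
No shift-reduce conflicts

A shift-reduce conflict occurs when an LR(0) state has both:
  - a complete (reduce) item [A → α .] (dot at the end), and
  - a shift item [B → β . c γ] (dot before a terminal).

Augment with T' → T and build the canonical LR(0) collection (I0 = CLOSURE({[T' → . T]}), then GOTO on every symbol after a dot until no new states appear). It has 10 states:
  I0: { [F → . / F], [F → . id], [T → . / +], [T → . F e )], [T' → . T] }  — shift
  I1: { [F → . / F], [F → . id], [F → / . F], [T → / . +] }  — shift
  I2: { [T → F . e )] }  — shift
  I3: { [T' → T .] }  — accept
  I4: { [F → id .] }  — reduce
  I5: { [T → F e . )] }  — shift
  I6: { [T → F e ) .] }  — reduce
  I7: { [T → / + .] }  — reduce
  I8: { [F → . / F], [F → . id], [F → / . F] }  — shift
  I9: { [F → / F .] }  — reduce

No state contains both a complete item and a shift item.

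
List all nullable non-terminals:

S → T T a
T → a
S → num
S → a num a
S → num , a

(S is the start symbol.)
None

A non-terminal is nullable if it can derive ε (the empty string): either it has an ε-production, or it has a production whose right-hand side consists entirely of nullable non-terminals.

There are no ε-productions, so no non-terminal can derive ε.
No non-terminals are nullable.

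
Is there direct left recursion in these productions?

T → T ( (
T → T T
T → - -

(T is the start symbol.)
Yes, T is left-recursive

Direct left recursion occurs when N → N α for some non-terminal N (the right-hand side begins with the left-hand side itself).

T → T ( (: LEFT RECURSIVE (starts with T)
T → T T: LEFT RECURSIVE (starts with T)
T → - -: starts with '-'

The grammar has direct left recursion on: T.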